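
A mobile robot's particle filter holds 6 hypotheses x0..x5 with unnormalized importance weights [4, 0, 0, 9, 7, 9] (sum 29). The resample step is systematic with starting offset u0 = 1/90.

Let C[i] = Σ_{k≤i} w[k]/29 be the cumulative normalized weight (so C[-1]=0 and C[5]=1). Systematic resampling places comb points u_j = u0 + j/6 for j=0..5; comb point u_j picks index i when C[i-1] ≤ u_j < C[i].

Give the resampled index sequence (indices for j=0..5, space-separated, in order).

C = [4/29, 4/29, 4/29, 13/29, 20/29, 1]
j=0: u_0=1/90 ∈ [0, 4/29) → index 0
j=1: u_1=8/45 ∈ [4/29, 13/29) → index 3
j=2: u_2=31/90 ∈ [4/29, 13/29) → index 3
j=3: u_3=23/45 ∈ [13/29, 20/29) → index 4
j=4: u_4=61/90 ∈ [13/29, 20/29) → index 4
j=5: u_5=38/45 ∈ [20/29, 1) → index 5

0 3 3 4 4 5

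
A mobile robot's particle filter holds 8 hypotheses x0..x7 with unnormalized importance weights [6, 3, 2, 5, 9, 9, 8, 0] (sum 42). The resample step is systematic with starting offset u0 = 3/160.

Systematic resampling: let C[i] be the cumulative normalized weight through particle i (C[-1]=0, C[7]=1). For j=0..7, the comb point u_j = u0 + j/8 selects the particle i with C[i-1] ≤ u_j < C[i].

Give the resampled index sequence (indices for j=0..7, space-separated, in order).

0 1 3 4 4 5 5 6

C = [1/7, 3/14, 11/42, 8/21, 25/42, 17/21, 1, 1]
j=0: u_0=3/160 ∈ [0, 1/7) → index 0
j=1: u_1=23/160 ∈ [1/7, 3/14) → index 1
j=2: u_2=43/160 ∈ [11/42, 8/21) → index 3
j=3: u_3=63/160 ∈ [8/21, 25/42) → index 4
j=4: u_4=83/160 ∈ [8/21, 25/42) → index 4
j=5: u_5=103/160 ∈ [25/42, 17/21) → index 5
j=6: u_6=123/160 ∈ [25/42, 17/21) → index 5
j=7: u_7=143/160 ∈ [17/21, 1) → index 6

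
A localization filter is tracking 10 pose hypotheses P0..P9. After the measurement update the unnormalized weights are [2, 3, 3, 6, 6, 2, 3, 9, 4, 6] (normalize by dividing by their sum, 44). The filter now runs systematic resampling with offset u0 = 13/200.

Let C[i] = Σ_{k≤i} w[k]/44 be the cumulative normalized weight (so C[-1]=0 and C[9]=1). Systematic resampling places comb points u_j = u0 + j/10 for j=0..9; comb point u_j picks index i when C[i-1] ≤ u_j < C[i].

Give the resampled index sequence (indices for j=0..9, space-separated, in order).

1 2 3 4 5 6 7 7 9 9

C = [1/22, 5/44, 2/11, 7/22, 5/11, 1/2, 25/44, 17/22, 19/22, 1]
j=0: u_0=13/200 ∈ [1/22, 5/44) → index 1
j=1: u_1=33/200 ∈ [5/44, 2/11) → index 2
j=2: u_2=53/200 ∈ [2/11, 7/22) → index 3
j=3: u_3=73/200 ∈ [7/22, 5/11) → index 4
j=4: u_4=93/200 ∈ [5/11, 1/2) → index 5
j=5: u_5=113/200 ∈ [1/2, 25/44) → index 6
j=6: u_6=133/200 ∈ [25/44, 17/22) → index 7
j=7: u_7=153/200 ∈ [25/44, 17/22) → index 7
j=8: u_8=173/200 ∈ [19/22, 1) → index 9
j=9: u_9=193/200 ∈ [19/22, 1) → index 9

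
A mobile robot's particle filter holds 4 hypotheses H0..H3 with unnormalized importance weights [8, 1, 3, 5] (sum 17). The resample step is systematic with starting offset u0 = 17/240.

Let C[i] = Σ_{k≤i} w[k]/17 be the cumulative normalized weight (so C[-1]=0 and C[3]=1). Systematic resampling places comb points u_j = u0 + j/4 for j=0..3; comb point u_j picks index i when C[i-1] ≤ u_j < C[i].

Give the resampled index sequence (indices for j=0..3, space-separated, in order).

0 0 2 3

C = [8/17, 9/17, 12/17, 1]
j=0: u_0=17/240 ∈ [0, 8/17) → index 0
j=1: u_1=77/240 ∈ [0, 8/17) → index 0
j=2: u_2=137/240 ∈ [9/17, 12/17) → index 2
j=3: u_3=197/240 ∈ [12/17, 1) → index 3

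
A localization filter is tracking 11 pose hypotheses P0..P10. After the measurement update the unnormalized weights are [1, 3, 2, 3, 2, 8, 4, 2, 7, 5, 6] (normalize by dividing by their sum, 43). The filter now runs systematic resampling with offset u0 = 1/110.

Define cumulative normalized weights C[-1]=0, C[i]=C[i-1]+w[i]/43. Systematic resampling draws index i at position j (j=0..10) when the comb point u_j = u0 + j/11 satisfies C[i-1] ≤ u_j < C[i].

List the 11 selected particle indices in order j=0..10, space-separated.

C = [1/43, 4/43, 6/43, 9/43, 11/43, 19/43, 23/43, 25/43, 32/43, 37/43, 1]
j=0: u_0=1/110 ∈ [0, 1/43) → index 0
j=1: u_1=1/10 ∈ [4/43, 6/43) → index 2
j=2: u_2=21/110 ∈ [6/43, 9/43) → index 3
j=3: u_3=31/110 ∈ [11/43, 19/43) → index 5
j=4: u_4=41/110 ∈ [11/43, 19/43) → index 5
j=5: u_5=51/110 ∈ [19/43, 23/43) → index 6
j=6: u_6=61/110 ∈ [23/43, 25/43) → index 7
j=7: u_7=71/110 ∈ [25/43, 32/43) → index 8
j=8: u_8=81/110 ∈ [25/43, 32/43) → index 8
j=9: u_9=91/110 ∈ [32/43, 37/43) → index 9
j=10: u_10=101/110 ∈ [37/43, 1) → index 10

0 2 3 5 5 6 7 8 8 9 10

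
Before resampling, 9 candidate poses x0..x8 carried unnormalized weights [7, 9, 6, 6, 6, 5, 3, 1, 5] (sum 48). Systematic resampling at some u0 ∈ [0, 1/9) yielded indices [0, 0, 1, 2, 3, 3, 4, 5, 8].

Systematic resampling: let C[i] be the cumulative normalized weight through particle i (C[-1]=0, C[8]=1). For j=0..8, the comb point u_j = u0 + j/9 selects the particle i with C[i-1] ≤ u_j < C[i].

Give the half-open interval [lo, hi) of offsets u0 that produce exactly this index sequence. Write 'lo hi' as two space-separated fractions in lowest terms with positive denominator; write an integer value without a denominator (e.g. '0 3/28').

C = [7/48, 1/3, 11/24, 7/12, 17/24, 13/16, 7/8, 43/48, 1]
j=0 picked index 0: u0 ∈ [0, 7/48)
j=1 picked index 0: u0 ∈ [-1/9, 5/144)
j=2 picked index 1: u0 ∈ [-11/144, 1/9)
j=3 picked index 2: u0 ∈ [0, 1/8)
j=4 picked index 3: u0 ∈ [1/72, 5/36)
j=5 picked index 3: u0 ∈ [-7/72, 1/36)
j=6 picked index 4: u0 ∈ [-1/12, 1/24)
j=7 picked index 5: u0 ∈ [-5/72, 5/144)
j=8 picked index 8: u0 ∈ [1/144, 1/9)
intersection: [1/72, 1/36)

1/72 1/36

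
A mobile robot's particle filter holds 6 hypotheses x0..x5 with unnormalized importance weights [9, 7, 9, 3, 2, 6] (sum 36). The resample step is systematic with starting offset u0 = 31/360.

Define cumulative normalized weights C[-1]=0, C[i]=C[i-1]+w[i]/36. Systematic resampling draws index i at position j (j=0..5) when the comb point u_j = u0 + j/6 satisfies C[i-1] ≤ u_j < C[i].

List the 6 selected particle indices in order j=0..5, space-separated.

C = [1/4, 4/9, 25/36, 7/9, 5/6, 1]
j=0: u_0=31/360 ∈ [0, 1/4) → index 0
j=1: u_1=91/360 ∈ [1/4, 4/9) → index 1
j=2: u_2=151/360 ∈ [1/4, 4/9) → index 1
j=3: u_3=211/360 ∈ [4/9, 25/36) → index 2
j=4: u_4=271/360 ∈ [25/36, 7/9) → index 3
j=5: u_5=331/360 ∈ [5/6, 1) → index 5

0 1 1 2 3 5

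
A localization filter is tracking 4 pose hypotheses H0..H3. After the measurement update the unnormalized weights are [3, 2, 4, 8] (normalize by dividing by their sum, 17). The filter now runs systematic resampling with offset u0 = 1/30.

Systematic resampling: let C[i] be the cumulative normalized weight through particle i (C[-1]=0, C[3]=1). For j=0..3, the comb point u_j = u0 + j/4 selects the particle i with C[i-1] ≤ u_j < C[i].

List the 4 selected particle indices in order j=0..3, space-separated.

C = [3/17, 5/17, 9/17, 1]
j=0: u_0=1/30 ∈ [0, 3/17) → index 0
j=1: u_1=17/60 ∈ [3/17, 5/17) → index 1
j=2: u_2=8/15 ∈ [9/17, 1) → index 3
j=3: u_3=47/60 ∈ [9/17, 1) → index 3

0 1 3 3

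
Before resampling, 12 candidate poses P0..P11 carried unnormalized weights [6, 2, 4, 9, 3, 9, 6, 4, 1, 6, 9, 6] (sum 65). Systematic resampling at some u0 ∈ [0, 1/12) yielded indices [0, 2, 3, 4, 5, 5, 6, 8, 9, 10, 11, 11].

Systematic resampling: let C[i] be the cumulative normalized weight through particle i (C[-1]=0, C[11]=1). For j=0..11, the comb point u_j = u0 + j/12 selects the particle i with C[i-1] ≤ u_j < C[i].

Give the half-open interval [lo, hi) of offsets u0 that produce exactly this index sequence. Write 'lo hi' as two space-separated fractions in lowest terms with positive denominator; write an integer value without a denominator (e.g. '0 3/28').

C = [6/65, 8/65, 12/65, 21/65, 24/65, 33/65, 3/5, 43/65, 44/65, 10/13, 59/65, 1]
j=0 picked index 0: u0 ∈ [0, 6/65)
j=1 picked index 2: u0 ∈ [31/780, 79/780)
j=2 picked index 3: u0 ∈ [7/390, 61/390)
j=3 picked index 4: u0 ∈ [19/260, 31/260)
j=4 picked index 5: u0 ∈ [7/195, 34/195)
j=5 picked index 5: u0 ∈ [-37/780, 71/780)
j=6 picked index 6: u0 ∈ [1/130, 1/10)
j=7 picked index 8: u0 ∈ [61/780, 73/780)
j=8 picked index 9: u0 ∈ [2/195, 4/39)
j=9 picked index 10: u0 ∈ [1/52, 41/260)
j=10 picked index 11: u0 ∈ [29/390, 1/6)
j=11 picked index 11: u0 ∈ [-7/780, 1/12)
intersection: [61/780, 1/12)

61/780 1/12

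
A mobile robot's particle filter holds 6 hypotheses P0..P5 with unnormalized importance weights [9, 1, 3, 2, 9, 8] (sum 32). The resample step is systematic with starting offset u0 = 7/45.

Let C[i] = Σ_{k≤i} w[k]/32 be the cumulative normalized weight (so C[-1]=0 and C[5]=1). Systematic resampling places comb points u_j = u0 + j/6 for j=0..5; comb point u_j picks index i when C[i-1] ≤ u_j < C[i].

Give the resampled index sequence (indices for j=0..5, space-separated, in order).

0 2 4 4 5 5

C = [9/32, 5/16, 13/32, 15/32, 3/4, 1]
j=0: u_0=7/45 ∈ [0, 9/32) → index 0
j=1: u_1=29/90 ∈ [5/16, 13/32) → index 2
j=2: u_2=22/45 ∈ [15/32, 3/4) → index 4
j=3: u_3=59/90 ∈ [15/32, 3/4) → index 4
j=4: u_4=37/45 ∈ [3/4, 1) → index 5
j=5: u_5=89/90 ∈ [3/4, 1) → index 5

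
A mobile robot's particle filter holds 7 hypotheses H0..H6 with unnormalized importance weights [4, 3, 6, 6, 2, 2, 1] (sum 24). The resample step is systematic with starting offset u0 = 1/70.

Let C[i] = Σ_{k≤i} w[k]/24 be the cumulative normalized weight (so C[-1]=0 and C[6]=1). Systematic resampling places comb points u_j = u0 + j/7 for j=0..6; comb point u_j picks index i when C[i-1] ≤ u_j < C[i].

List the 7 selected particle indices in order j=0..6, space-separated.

0 0 2 2 3 3 4

C = [1/6, 7/24, 13/24, 19/24, 7/8, 23/24, 1]
j=0: u_0=1/70 ∈ [0, 1/6) → index 0
j=1: u_1=11/70 ∈ [0, 1/6) → index 0
j=2: u_2=3/10 ∈ [7/24, 13/24) → index 2
j=3: u_3=31/70 ∈ [7/24, 13/24) → index 2
j=4: u_4=41/70 ∈ [13/24, 19/24) → index 3
j=5: u_5=51/70 ∈ [13/24, 19/24) → index 3
j=6: u_6=61/70 ∈ [19/24, 7/8) → index 4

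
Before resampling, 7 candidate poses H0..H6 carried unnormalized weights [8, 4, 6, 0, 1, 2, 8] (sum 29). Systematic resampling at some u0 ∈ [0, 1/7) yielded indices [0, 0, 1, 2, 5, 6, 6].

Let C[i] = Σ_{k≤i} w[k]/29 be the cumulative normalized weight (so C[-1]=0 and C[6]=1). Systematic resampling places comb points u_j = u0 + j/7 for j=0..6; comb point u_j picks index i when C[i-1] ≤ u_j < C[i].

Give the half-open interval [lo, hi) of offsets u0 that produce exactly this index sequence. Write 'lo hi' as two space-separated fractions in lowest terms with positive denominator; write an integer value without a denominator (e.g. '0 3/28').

17/203 26/203

C = [8/29, 12/29, 18/29, 18/29, 19/29, 21/29, 1]
j=0 picked index 0: u0 ∈ [0, 8/29)
j=1 picked index 0: u0 ∈ [-1/7, 27/203)
j=2 picked index 1: u0 ∈ [-2/203, 26/203)
j=3 picked index 2: u0 ∈ [-3/203, 39/203)
j=4 picked index 5: u0 ∈ [17/203, 31/203)
j=5 picked index 6: u0 ∈ [2/203, 2/7)
j=6 picked index 6: u0 ∈ [-27/203, 1/7)
intersection: [17/203, 26/203)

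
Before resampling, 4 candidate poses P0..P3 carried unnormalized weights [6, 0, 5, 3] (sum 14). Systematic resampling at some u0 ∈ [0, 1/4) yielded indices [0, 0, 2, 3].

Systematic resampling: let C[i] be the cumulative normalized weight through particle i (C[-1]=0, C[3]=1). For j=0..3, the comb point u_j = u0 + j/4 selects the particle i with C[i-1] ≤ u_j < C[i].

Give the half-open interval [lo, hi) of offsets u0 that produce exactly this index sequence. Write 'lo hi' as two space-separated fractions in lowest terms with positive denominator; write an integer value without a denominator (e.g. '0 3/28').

C = [3/7, 3/7, 11/14, 1]
j=0 picked index 0: u0 ∈ [0, 3/7)
j=1 picked index 0: u0 ∈ [-1/4, 5/28)
j=2 picked index 2: u0 ∈ [-1/14, 2/7)
j=3 picked index 3: u0 ∈ [1/28, 1/4)
intersection: [1/28, 5/28)

1/28 5/28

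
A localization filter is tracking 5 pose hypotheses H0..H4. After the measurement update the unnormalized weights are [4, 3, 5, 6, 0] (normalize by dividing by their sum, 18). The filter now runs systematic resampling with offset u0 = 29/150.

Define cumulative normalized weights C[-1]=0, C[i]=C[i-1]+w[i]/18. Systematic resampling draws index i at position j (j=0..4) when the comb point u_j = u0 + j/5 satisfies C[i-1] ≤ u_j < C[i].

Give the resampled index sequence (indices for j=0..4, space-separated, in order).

C = [2/9, 7/18, 2/3, 1, 1]
j=0: u_0=29/150 ∈ [0, 2/9) → index 0
j=1: u_1=59/150 ∈ [7/18, 2/3) → index 2
j=2: u_2=89/150 ∈ [7/18, 2/3) → index 2
j=3: u_3=119/150 ∈ [2/3, 1) → index 3
j=4: u_4=149/150 ∈ [2/3, 1) → index 3

0 2 2 3 3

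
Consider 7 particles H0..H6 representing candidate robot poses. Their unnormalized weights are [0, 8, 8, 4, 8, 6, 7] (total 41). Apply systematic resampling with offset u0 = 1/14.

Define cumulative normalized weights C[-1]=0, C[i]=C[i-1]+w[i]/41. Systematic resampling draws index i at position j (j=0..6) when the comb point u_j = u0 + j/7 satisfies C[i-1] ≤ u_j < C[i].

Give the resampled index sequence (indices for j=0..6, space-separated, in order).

C = [0, 8/41, 16/41, 20/41, 28/41, 34/41, 1]
j=0: u_0=1/14 ∈ [0, 8/41) → index 1
j=1: u_1=3/14 ∈ [8/41, 16/41) → index 2
j=2: u_2=5/14 ∈ [8/41, 16/41) → index 2
j=3: u_3=1/2 ∈ [20/41, 28/41) → index 4
j=4: u_4=9/14 ∈ [20/41, 28/41) → index 4
j=5: u_5=11/14 ∈ [28/41, 34/41) → index 5
j=6: u_6=13/14 ∈ [34/41, 1) → index 6

1 2 2 4 4 5 6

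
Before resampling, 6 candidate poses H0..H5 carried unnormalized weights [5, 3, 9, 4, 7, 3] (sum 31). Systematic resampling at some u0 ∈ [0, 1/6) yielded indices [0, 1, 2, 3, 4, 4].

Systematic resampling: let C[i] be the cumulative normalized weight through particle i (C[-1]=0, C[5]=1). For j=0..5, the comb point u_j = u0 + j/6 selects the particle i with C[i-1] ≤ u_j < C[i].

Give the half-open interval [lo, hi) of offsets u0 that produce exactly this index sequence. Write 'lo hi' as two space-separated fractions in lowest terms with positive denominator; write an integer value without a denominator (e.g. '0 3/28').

3/62 13/186

C = [5/31, 8/31, 17/31, 21/31, 28/31, 1]
j=0 picked index 0: u0 ∈ [0, 5/31)
j=1 picked index 1: u0 ∈ [-1/186, 17/186)
j=2 picked index 2: u0 ∈ [-7/93, 20/93)
j=3 picked index 3: u0 ∈ [3/62, 11/62)
j=4 picked index 4: u0 ∈ [1/93, 22/93)
j=5 picked index 4: u0 ∈ [-29/186, 13/186)
intersection: [3/62, 13/186)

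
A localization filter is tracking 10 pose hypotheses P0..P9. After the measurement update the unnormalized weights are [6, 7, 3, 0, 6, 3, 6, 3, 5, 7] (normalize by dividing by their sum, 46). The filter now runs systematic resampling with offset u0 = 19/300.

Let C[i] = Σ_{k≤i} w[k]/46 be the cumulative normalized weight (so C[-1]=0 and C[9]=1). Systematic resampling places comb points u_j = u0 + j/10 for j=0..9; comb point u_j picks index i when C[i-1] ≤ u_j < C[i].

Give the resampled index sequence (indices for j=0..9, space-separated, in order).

C = [3/23, 13/46, 8/23, 8/23, 11/23, 25/46, 31/46, 17/23, 39/46, 1]
j=0: u_0=19/300 ∈ [0, 3/23) → index 0
j=1: u_1=49/300 ∈ [3/23, 13/46) → index 1
j=2: u_2=79/300 ∈ [3/23, 13/46) → index 1
j=3: u_3=109/300 ∈ [8/23, 11/23) → index 4
j=4: u_4=139/300 ∈ [8/23, 11/23) → index 4
j=5: u_5=169/300 ∈ [25/46, 31/46) → index 6
j=6: u_6=199/300 ∈ [25/46, 31/46) → index 6
j=7: u_7=229/300 ∈ [17/23, 39/46) → index 8
j=8: u_8=259/300 ∈ [39/46, 1) → index 9
j=9: u_9=289/300 ∈ [39/46, 1) → index 9

0 1 1 4 4 6 6 8 9 9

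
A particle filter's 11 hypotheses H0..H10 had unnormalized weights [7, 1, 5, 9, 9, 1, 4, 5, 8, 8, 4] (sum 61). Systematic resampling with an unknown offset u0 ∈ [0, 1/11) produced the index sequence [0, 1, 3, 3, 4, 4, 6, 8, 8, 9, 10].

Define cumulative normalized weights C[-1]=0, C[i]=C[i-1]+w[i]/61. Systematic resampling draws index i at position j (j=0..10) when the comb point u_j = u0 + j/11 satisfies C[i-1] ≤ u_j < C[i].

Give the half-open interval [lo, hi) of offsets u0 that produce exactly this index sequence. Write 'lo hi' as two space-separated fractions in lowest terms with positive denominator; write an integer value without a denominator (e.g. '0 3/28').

C = [7/61, 8/61, 13/61, 22/61, 31/61, 32/61, 36/61, 41/61, 49/61, 57/61, 1]
j=0 picked index 0: u0 ∈ [0, 7/61)
j=1 picked index 1: u0 ∈ [16/671, 27/671)
j=2 picked index 3: u0 ∈ [21/671, 120/671)
j=3 picked index 3: u0 ∈ [-40/671, 59/671)
j=4 picked index 4: u0 ∈ [-2/671, 97/671)
j=5 picked index 4: u0 ∈ [-63/671, 36/671)
j=6 picked index 6: u0 ∈ [-14/671, 30/671)
j=7 picked index 8: u0 ∈ [24/671, 112/671)
j=8 picked index 8: u0 ∈ [-37/671, 51/671)
j=9 picked index 9: u0 ∈ [-10/671, 78/671)
j=10 picked index 10: u0 ∈ [17/671, 1/11)
intersection: [24/671, 27/671)

24/671 27/671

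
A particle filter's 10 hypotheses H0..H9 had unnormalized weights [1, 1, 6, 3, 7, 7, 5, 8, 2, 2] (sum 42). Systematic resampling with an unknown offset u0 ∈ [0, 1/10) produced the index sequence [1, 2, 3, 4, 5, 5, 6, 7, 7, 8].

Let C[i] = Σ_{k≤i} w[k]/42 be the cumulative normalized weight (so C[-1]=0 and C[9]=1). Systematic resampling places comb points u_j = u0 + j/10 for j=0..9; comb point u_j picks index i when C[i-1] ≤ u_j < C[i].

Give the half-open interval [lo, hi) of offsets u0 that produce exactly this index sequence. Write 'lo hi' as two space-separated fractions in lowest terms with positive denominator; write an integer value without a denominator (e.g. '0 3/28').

C = [1/42, 1/21, 4/21, 11/42, 3/7, 25/42, 5/7, 19/21, 20/21, 1]
j=0 picked index 1: u0 ∈ [1/42, 1/21)
j=1 picked index 2: u0 ∈ [-11/210, 19/210)
j=2 picked index 3: u0 ∈ [-1/105, 13/210)
j=3 picked index 4: u0 ∈ [-4/105, 9/70)
j=4 picked index 5: u0 ∈ [1/35, 41/210)
j=5 picked index 5: u0 ∈ [-1/14, 2/21)
j=6 picked index 6: u0 ∈ [-1/210, 4/35)
j=7 picked index 7: u0 ∈ [1/70, 43/210)
j=8 picked index 7: u0 ∈ [-3/35, 11/105)
j=9 picked index 8: u0 ∈ [1/210, 11/210)
intersection: [1/35, 1/21)

1/35 1/21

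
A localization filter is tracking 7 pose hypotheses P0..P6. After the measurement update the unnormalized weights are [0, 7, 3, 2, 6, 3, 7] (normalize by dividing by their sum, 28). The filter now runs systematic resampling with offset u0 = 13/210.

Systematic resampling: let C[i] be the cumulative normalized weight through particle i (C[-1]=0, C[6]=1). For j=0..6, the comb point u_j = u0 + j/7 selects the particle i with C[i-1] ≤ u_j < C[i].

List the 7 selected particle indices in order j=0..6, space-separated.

1 1 2 4 4 6 6

C = [0, 1/4, 5/14, 3/7, 9/14, 3/4, 1]
j=0: u_0=13/210 ∈ [0, 1/4) → index 1
j=1: u_1=43/210 ∈ [0, 1/4) → index 1
j=2: u_2=73/210 ∈ [1/4, 5/14) → index 2
j=3: u_3=103/210 ∈ [3/7, 9/14) → index 4
j=4: u_4=19/30 ∈ [3/7, 9/14) → index 4
j=5: u_5=163/210 ∈ [3/4, 1) → index 6
j=6: u_6=193/210 ∈ [3/4, 1) → index 6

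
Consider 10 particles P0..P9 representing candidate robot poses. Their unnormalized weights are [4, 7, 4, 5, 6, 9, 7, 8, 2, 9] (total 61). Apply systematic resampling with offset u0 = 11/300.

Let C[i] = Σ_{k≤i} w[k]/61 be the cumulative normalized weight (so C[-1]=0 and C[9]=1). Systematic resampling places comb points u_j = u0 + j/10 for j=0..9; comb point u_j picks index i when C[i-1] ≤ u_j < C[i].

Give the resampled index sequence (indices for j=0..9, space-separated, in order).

C = [4/61, 11/61, 15/61, 20/61, 26/61, 35/61, 42/61, 50/61, 52/61, 1]
j=0: u_0=11/300 ∈ [0, 4/61) → index 0
j=1: u_1=41/300 ∈ [4/61, 11/61) → index 1
j=2: u_2=71/300 ∈ [11/61, 15/61) → index 2
j=3: u_3=101/300 ∈ [20/61, 26/61) → index 4
j=4: u_4=131/300 ∈ [26/61, 35/61) → index 5
j=5: u_5=161/300 ∈ [26/61, 35/61) → index 5
j=6: u_6=191/300 ∈ [35/61, 42/61) → index 6
j=7: u_7=221/300 ∈ [42/61, 50/61) → index 7
j=8: u_8=251/300 ∈ [50/61, 52/61) → index 8
j=9: u_9=281/300 ∈ [52/61, 1) → index 9

0 1 2 4 5 5 6 7 8 9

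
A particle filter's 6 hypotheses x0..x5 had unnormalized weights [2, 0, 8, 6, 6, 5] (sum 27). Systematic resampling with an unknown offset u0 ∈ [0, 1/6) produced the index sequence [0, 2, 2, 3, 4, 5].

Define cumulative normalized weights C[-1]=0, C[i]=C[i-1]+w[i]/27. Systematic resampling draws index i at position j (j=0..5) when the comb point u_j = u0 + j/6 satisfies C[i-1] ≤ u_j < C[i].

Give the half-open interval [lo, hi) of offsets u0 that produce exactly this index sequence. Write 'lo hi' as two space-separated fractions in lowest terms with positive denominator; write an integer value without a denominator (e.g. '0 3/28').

0 1/27

C = [2/27, 2/27, 10/27, 16/27, 22/27, 1]
j=0 picked index 0: u0 ∈ [0, 2/27)
j=1 picked index 2: u0 ∈ [-5/54, 11/54)
j=2 picked index 2: u0 ∈ [-7/27, 1/27)
j=3 picked index 3: u0 ∈ [-7/54, 5/54)
j=4 picked index 4: u0 ∈ [-2/27, 4/27)
j=5 picked index 5: u0 ∈ [-1/54, 1/6)
intersection: [0, 1/27)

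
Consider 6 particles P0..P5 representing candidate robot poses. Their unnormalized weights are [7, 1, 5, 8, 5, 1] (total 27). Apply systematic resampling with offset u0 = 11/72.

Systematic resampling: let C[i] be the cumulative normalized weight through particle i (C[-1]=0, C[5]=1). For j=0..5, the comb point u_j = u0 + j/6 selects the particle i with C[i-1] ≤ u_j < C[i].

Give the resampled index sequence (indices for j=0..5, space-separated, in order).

C = [7/27, 8/27, 13/27, 7/9, 26/27, 1]
j=0: u_0=11/72 ∈ [0, 7/27) → index 0
j=1: u_1=23/72 ∈ [8/27, 13/27) → index 2
j=2: u_2=35/72 ∈ [13/27, 7/9) → index 3
j=3: u_3=47/72 ∈ [13/27, 7/9) → index 3
j=4: u_4=59/72 ∈ [7/9, 26/27) → index 4
j=5: u_5=71/72 ∈ [26/27, 1) → index 5

0 2 3 3 4 5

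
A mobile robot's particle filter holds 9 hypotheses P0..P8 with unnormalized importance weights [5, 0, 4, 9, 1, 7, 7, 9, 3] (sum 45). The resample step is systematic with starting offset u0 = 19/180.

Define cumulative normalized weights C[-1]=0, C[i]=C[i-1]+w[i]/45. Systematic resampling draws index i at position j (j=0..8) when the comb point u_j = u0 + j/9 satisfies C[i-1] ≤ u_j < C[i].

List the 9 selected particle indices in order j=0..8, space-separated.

C = [1/9, 1/9, 1/5, 2/5, 19/45, 26/45, 11/15, 14/15, 1]
j=0: u_0=19/180 ∈ [0, 1/9) → index 0
j=1: u_1=13/60 ∈ [1/5, 2/5) → index 3
j=2: u_2=59/180 ∈ [1/5, 2/5) → index 3
j=3: u_3=79/180 ∈ [19/45, 26/45) → index 5
j=4: u_4=11/20 ∈ [19/45, 26/45) → index 5
j=5: u_5=119/180 ∈ [26/45, 11/15) → index 6
j=6: u_6=139/180 ∈ [11/15, 14/15) → index 7
j=7: u_7=53/60 ∈ [11/15, 14/15) → index 7
j=8: u_8=179/180 ∈ [14/15, 1) → index 8

0 3 3 5 5 6 7 7 8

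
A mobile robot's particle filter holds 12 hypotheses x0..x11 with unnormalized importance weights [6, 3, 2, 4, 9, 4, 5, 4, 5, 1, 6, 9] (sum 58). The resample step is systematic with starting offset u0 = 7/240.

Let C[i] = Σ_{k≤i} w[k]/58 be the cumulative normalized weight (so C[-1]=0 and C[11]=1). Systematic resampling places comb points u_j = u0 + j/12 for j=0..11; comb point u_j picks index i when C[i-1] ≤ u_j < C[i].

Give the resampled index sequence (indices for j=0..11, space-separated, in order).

C = [3/29, 9/58, 11/58, 15/58, 12/29, 14/29, 33/58, 37/58, 21/29, 43/58, 49/58, 1]
j=0: u_0=7/240 ∈ [0, 3/29) → index 0
j=1: u_1=9/80 ∈ [3/29, 9/58) → index 1
j=2: u_2=47/240 ∈ [11/58, 15/58) → index 3
j=3: u_3=67/240 ∈ [15/58, 12/29) → index 4
j=4: u_4=29/80 ∈ [15/58, 12/29) → index 4
j=5: u_5=107/240 ∈ [12/29, 14/29) → index 5
j=6: u_6=127/240 ∈ [14/29, 33/58) → index 6
j=7: u_7=49/80 ∈ [33/58, 37/58) → index 7
j=8: u_8=167/240 ∈ [37/58, 21/29) → index 8
j=9: u_9=187/240 ∈ [43/58, 49/58) → index 10
j=10: u_10=69/80 ∈ [49/58, 1) → index 11
j=11: u_11=227/240 ∈ [49/58, 1) → index 11

0 1 3 4 4 5 6 7 8 10 11 11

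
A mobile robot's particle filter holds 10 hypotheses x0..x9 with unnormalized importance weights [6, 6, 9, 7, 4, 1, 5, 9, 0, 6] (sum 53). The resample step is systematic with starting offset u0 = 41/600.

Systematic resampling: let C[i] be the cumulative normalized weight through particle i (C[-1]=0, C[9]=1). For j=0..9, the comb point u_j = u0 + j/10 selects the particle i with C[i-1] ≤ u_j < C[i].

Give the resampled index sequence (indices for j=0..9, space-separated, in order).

C = [6/53, 12/53, 21/53, 28/53, 32/53, 33/53, 38/53, 47/53, 47/53, 1]
j=0: u_0=41/600 ∈ [0, 6/53) → index 0
j=1: u_1=101/600 ∈ [6/53, 12/53) → index 1
j=2: u_2=161/600 ∈ [12/53, 21/53) → index 2
j=3: u_3=221/600 ∈ [12/53, 21/53) → index 2
j=4: u_4=281/600 ∈ [21/53, 28/53) → index 3
j=5: u_5=341/600 ∈ [28/53, 32/53) → index 4
j=6: u_6=401/600 ∈ [33/53, 38/53) → index 6
j=7: u_7=461/600 ∈ [38/53, 47/53) → index 7
j=8: u_8=521/600 ∈ [38/53, 47/53) → index 7
j=9: u_9=581/600 ∈ [47/53, 1) → index 9

0 1 2 2 3 4 6 7 7 9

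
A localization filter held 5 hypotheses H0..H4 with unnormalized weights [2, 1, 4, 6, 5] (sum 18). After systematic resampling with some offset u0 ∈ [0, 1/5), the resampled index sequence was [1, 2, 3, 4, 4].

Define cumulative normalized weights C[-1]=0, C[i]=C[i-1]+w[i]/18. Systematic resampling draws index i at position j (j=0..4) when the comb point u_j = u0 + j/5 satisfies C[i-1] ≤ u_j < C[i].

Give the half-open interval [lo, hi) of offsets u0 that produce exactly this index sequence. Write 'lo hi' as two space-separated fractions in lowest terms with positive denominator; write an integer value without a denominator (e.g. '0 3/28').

C = [1/9, 1/6, 7/18, 13/18, 1]
j=0 picked index 1: u0 ∈ [1/9, 1/6)
j=1 picked index 2: u0 ∈ [-1/30, 17/90)
j=2 picked index 3: u0 ∈ [-1/90, 29/90)
j=3 picked index 4: u0 ∈ [11/90, 2/5)
j=4 picked index 4: u0 ∈ [-7/90, 1/5)
intersection: [11/90, 1/6)

11/90 1/6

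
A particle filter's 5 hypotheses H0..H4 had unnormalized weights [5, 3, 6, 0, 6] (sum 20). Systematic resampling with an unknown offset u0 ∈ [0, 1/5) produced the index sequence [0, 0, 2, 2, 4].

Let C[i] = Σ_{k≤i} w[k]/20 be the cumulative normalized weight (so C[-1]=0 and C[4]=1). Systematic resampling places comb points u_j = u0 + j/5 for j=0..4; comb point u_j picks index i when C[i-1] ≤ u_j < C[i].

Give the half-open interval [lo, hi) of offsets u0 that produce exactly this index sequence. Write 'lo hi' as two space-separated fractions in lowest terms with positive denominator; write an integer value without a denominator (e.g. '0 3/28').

0 1/20

C = [1/4, 2/5, 7/10, 7/10, 1]
j=0 picked index 0: u0 ∈ [0, 1/4)
j=1 picked index 0: u0 ∈ [-1/5, 1/20)
j=2 picked index 2: u0 ∈ [0, 3/10)
j=3 picked index 2: u0 ∈ [-1/5, 1/10)
j=4 picked index 4: u0 ∈ [-1/10, 1/5)
intersection: [0, 1/20)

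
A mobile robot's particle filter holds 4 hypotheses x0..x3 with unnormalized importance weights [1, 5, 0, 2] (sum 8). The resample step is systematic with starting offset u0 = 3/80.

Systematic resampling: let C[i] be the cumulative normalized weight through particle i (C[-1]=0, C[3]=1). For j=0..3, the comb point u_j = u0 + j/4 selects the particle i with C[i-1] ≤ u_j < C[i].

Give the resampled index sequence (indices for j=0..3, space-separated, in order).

C = [1/8, 3/4, 3/4, 1]
j=0: u_0=3/80 ∈ [0, 1/8) → index 0
j=1: u_1=23/80 ∈ [1/8, 3/4) → index 1
j=2: u_2=43/80 ∈ [1/8, 3/4) → index 1
j=3: u_3=63/80 ∈ [3/4, 1) → index 3

0 1 1 3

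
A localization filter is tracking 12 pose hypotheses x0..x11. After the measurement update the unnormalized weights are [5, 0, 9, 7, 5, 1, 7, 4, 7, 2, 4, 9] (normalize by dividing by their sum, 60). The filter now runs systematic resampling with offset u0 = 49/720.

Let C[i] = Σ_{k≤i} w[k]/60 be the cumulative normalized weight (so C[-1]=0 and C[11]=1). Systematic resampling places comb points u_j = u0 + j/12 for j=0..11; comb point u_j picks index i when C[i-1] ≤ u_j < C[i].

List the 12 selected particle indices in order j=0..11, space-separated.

C = [1/12, 1/12, 7/30, 7/20, 13/30, 9/20, 17/30, 19/30, 3/4, 47/60, 17/20, 1]
j=0: u_0=49/720 ∈ [0, 1/12) → index 0
j=1: u_1=109/720 ∈ [1/12, 7/30) → index 2
j=2: u_2=169/720 ∈ [7/30, 7/20) → index 3
j=3: u_3=229/720 ∈ [7/30, 7/20) → index 3
j=4: u_4=289/720 ∈ [7/20, 13/30) → index 4
j=5: u_5=349/720 ∈ [9/20, 17/30) → index 6
j=6: u_6=409/720 ∈ [17/30, 19/30) → index 7
j=7: u_7=469/720 ∈ [19/30, 3/4) → index 8
j=8: u_8=529/720 ∈ [19/30, 3/4) → index 8
j=9: u_9=589/720 ∈ [47/60, 17/20) → index 10
j=10: u_10=649/720 ∈ [17/20, 1) → index 11
j=11: u_11=709/720 ∈ [17/20, 1) → index 11

0 2 3 3 4 6 7 8 8 10 11 11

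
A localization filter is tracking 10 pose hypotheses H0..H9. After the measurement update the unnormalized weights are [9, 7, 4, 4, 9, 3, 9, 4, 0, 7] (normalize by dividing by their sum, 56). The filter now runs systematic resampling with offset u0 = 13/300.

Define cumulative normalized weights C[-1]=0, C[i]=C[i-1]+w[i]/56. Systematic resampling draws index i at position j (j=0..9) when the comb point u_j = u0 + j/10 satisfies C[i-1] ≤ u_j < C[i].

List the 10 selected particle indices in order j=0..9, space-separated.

0 0 1 2 4 4 6 6 7 9

C = [9/56, 2/7, 5/14, 3/7, 33/56, 9/14, 45/56, 7/8, 7/8, 1]
j=0: u_0=13/300 ∈ [0, 9/56) → index 0
j=1: u_1=43/300 ∈ [0, 9/56) → index 0
j=2: u_2=73/300 ∈ [9/56, 2/7) → index 1
j=3: u_3=103/300 ∈ [2/7, 5/14) → index 2
j=4: u_4=133/300 ∈ [3/7, 33/56) → index 4
j=5: u_5=163/300 ∈ [3/7, 33/56) → index 4
j=6: u_6=193/300 ∈ [9/14, 45/56) → index 6
j=7: u_7=223/300 ∈ [9/14, 45/56) → index 6
j=8: u_8=253/300 ∈ [45/56, 7/8) → index 7
j=9: u_9=283/300 ∈ [7/8, 1) → index 9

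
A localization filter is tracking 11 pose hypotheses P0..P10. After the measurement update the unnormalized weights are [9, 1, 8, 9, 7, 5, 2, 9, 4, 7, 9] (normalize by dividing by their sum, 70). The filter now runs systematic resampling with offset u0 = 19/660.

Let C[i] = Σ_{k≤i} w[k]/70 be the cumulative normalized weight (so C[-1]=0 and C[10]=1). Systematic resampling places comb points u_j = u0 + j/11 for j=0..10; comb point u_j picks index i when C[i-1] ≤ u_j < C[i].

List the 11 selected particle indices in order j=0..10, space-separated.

C = [9/70, 1/7, 9/35, 27/70, 17/35, 39/70, 41/70, 5/7, 27/35, 61/70, 1]
j=0: u_0=19/660 ∈ [0, 9/70) → index 0
j=1: u_1=79/660 ∈ [0, 9/70) → index 0
j=2: u_2=139/660 ∈ [1/7, 9/35) → index 2
j=3: u_3=199/660 ∈ [9/35, 27/70) → index 3
j=4: u_4=259/660 ∈ [27/70, 17/35) → index 4
j=5: u_5=29/60 ∈ [27/70, 17/35) → index 4
j=6: u_6=379/660 ∈ [39/70, 41/70) → index 6
j=7: u_7=439/660 ∈ [41/70, 5/7) → index 7
j=8: u_8=499/660 ∈ [5/7, 27/35) → index 8
j=9: u_9=559/660 ∈ [27/35, 61/70) → index 9
j=10: u_10=619/660 ∈ [61/70, 1) → index 10

0 0 2 3 4 4 6 7 8 9 10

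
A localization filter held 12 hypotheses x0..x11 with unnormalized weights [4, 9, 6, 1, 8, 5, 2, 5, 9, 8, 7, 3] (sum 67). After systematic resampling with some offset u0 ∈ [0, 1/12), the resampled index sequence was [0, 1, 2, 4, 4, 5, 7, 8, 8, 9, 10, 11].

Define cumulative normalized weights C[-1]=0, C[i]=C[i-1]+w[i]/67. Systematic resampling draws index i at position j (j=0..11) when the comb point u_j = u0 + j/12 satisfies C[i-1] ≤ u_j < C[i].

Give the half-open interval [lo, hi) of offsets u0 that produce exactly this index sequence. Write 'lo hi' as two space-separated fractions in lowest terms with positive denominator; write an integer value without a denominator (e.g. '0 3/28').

13/268 4/67

C = [4/67, 13/67, 19/67, 20/67, 28/67, 33/67, 35/67, 40/67, 49/67, 57/67, 64/67, 1]
j=0 picked index 0: u0 ∈ [0, 4/67)
j=1 picked index 1: u0 ∈ [-19/804, 89/804)
j=2 picked index 2: u0 ∈ [11/402, 47/402)
j=3 picked index 4: u0 ∈ [13/268, 45/268)
j=4 picked index 4: u0 ∈ [-7/201, 17/201)
j=5 picked index 5: u0 ∈ [1/804, 61/804)
j=6 picked index 7: u0 ∈ [3/134, 13/134)
j=7 picked index 8: u0 ∈ [11/804, 119/804)
j=8 picked index 8: u0 ∈ [-14/201, 13/201)
j=9 picked index 9: u0 ∈ [-5/268, 27/268)
j=10 picked index 10: u0 ∈ [7/402, 49/402)
j=11 picked index 11: u0 ∈ [31/804, 1/12)
intersection: [13/268, 4/67)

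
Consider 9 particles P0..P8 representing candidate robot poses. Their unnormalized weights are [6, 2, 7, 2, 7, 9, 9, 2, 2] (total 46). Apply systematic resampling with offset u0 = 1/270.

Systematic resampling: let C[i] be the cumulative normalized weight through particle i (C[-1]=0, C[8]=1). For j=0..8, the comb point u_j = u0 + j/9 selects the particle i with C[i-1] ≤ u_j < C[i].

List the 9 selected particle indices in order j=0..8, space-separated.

0 0 2 3 4 5 5 6 6

C = [3/23, 4/23, 15/46, 17/46, 12/23, 33/46, 21/23, 22/23, 1]
j=0: u_0=1/270 ∈ [0, 3/23) → index 0
j=1: u_1=31/270 ∈ [0, 3/23) → index 0
j=2: u_2=61/270 ∈ [4/23, 15/46) → index 2
j=3: u_3=91/270 ∈ [15/46, 17/46) → index 3
j=4: u_4=121/270 ∈ [17/46, 12/23) → index 4
j=5: u_5=151/270 ∈ [12/23, 33/46) → index 5
j=6: u_6=181/270 ∈ [12/23, 33/46) → index 5
j=7: u_7=211/270 ∈ [33/46, 21/23) → index 6
j=8: u_8=241/270 ∈ [33/46, 21/23) → index 6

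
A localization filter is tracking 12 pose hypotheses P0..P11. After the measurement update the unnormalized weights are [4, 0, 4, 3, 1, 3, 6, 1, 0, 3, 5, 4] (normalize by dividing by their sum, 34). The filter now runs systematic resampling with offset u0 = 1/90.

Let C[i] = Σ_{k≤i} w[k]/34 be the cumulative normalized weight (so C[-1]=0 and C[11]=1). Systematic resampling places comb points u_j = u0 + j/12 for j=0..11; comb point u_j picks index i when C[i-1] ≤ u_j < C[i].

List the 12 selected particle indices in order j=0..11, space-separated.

C = [2/17, 2/17, 4/17, 11/34, 6/17, 15/34, 21/34, 11/17, 11/17, 25/34, 15/17, 1]
j=0: u_0=1/90 ∈ [0, 2/17) → index 0
j=1: u_1=17/180 ∈ [0, 2/17) → index 0
j=2: u_2=8/45 ∈ [2/17, 4/17) → index 2
j=3: u_3=47/180 ∈ [4/17, 11/34) → index 3
j=4: u_4=31/90 ∈ [11/34, 6/17) → index 4
j=5: u_5=77/180 ∈ [6/17, 15/34) → index 5
j=6: u_6=23/45 ∈ [15/34, 21/34) → index 6
j=7: u_7=107/180 ∈ [15/34, 21/34) → index 6
j=8: u_8=61/90 ∈ [11/17, 25/34) → index 9
j=9: u_9=137/180 ∈ [25/34, 15/17) → index 10
j=10: u_10=38/45 ∈ [25/34, 15/17) → index 10
j=11: u_11=167/180 ∈ [15/17, 1) → index 11

0 0 2 3 4 5 6 6 9 10 10 11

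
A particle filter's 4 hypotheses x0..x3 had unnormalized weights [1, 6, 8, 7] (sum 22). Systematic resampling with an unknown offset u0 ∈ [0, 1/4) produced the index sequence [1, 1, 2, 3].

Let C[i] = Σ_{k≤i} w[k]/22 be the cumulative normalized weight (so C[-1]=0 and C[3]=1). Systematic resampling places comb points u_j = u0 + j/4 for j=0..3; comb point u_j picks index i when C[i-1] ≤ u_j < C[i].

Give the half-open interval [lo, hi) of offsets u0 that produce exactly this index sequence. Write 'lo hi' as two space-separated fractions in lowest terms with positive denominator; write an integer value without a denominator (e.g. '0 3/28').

C = [1/22, 7/22, 15/22, 1]
j=0 picked index 1: u0 ∈ [1/22, 7/22)
j=1 picked index 1: u0 ∈ [-9/44, 3/44)
j=2 picked index 2: u0 ∈ [-2/11, 2/11)
j=3 picked index 3: u0 ∈ [-3/44, 1/4)
intersection: [1/22, 3/44)

1/22 3/44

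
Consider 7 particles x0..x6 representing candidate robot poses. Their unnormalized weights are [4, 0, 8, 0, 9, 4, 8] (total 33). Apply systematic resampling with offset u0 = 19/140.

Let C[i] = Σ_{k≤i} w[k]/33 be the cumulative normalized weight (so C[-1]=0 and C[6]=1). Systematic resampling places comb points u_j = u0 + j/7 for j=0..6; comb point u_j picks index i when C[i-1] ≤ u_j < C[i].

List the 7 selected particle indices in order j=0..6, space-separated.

C = [4/33, 4/33, 4/11, 4/11, 7/11, 25/33, 1]
j=0: u_0=19/140 ∈ [4/33, 4/11) → index 2
j=1: u_1=39/140 ∈ [4/33, 4/11) → index 2
j=2: u_2=59/140 ∈ [4/11, 7/11) → index 4
j=3: u_3=79/140 ∈ [4/11, 7/11) → index 4
j=4: u_4=99/140 ∈ [7/11, 25/33) → index 5
j=5: u_5=17/20 ∈ [25/33, 1) → index 6
j=6: u_6=139/140 ∈ [25/33, 1) → index 6

2 2 4 4 5 6 6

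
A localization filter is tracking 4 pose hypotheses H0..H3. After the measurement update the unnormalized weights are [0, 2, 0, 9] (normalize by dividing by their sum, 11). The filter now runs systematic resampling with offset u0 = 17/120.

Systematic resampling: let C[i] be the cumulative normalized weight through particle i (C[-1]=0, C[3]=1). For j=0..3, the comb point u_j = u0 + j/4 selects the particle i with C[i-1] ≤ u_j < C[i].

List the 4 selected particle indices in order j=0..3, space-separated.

C = [0, 2/11, 2/11, 1]
j=0: u_0=17/120 ∈ [0, 2/11) → index 1
j=1: u_1=47/120 ∈ [2/11, 1) → index 3
j=2: u_2=77/120 ∈ [2/11, 1) → index 3
j=3: u_3=107/120 ∈ [2/11, 1) → index 3

1 3 3 3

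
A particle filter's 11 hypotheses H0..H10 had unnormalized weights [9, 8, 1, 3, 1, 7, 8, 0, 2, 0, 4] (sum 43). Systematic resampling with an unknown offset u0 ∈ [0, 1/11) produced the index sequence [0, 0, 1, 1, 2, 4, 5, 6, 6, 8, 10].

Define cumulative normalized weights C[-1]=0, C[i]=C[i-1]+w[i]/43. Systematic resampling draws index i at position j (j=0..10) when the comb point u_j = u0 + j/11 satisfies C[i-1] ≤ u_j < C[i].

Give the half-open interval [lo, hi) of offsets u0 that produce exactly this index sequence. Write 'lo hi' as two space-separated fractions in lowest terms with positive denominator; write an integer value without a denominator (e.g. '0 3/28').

C = [9/43, 17/43, 18/43, 21/43, 22/43, 29/43, 37/43, 37/43, 39/43, 39/43, 1]
j=0 picked index 0: u0 ∈ [0, 9/43)
j=1 picked index 0: u0 ∈ [-1/11, 56/473)
j=2 picked index 1: u0 ∈ [13/473, 101/473)
j=3 picked index 1: u0 ∈ [-30/473, 58/473)
j=4 picked index 2: u0 ∈ [15/473, 26/473)
j=5 picked index 4: u0 ∈ [16/473, 27/473)
j=6 picked index 5: u0 ∈ [-16/473, 61/473)
j=7 picked index 6: u0 ∈ [18/473, 106/473)
j=8 picked index 6: u0 ∈ [-25/473, 63/473)
j=9 picked index 8: u0 ∈ [20/473, 42/473)
j=10 picked index 10: u0 ∈ [-1/473, 1/11)
intersection: [20/473, 26/473)

20/473 26/473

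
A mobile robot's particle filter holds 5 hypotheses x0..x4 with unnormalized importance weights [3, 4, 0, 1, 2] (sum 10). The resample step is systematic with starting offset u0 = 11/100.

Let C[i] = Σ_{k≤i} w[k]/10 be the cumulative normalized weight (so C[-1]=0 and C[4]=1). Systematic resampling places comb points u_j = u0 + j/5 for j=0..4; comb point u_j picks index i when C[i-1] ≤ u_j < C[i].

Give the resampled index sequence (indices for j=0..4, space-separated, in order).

0 1 1 3 4

C = [3/10, 7/10, 7/10, 4/5, 1]
j=0: u_0=11/100 ∈ [0, 3/10) → index 0
j=1: u_1=31/100 ∈ [3/10, 7/10) → index 1
j=2: u_2=51/100 ∈ [3/10, 7/10) → index 1
j=3: u_3=71/100 ∈ [7/10, 4/5) → index 3
j=4: u_4=91/100 ∈ [4/5, 1) → index 4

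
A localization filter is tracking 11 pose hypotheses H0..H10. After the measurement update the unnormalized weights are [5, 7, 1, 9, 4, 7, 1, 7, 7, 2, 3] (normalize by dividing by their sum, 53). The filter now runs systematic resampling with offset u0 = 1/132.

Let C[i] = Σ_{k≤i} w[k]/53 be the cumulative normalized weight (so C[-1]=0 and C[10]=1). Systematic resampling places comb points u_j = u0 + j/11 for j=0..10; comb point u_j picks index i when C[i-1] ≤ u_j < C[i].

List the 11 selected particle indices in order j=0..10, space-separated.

C = [5/53, 12/53, 13/53, 22/53, 26/53, 33/53, 34/53, 41/53, 48/53, 50/53, 1]
j=0: u_0=1/132 ∈ [0, 5/53) → index 0
j=1: u_1=13/132 ∈ [5/53, 12/53) → index 1
j=2: u_2=25/132 ∈ [5/53, 12/53) → index 1
j=3: u_3=37/132 ∈ [13/53, 22/53) → index 3
j=4: u_4=49/132 ∈ [13/53, 22/53) → index 3
j=5: u_5=61/132 ∈ [22/53, 26/53) → index 4
j=6: u_6=73/132 ∈ [26/53, 33/53) → index 5
j=7: u_7=85/132 ∈ [34/53, 41/53) → index 7
j=8: u_8=97/132 ∈ [34/53, 41/53) → index 7
j=9: u_9=109/132 ∈ [41/53, 48/53) → index 8
j=10: u_10=11/12 ∈ [48/53, 50/53) → index 9

0 1 1 3 3 4 5 7 7 8 9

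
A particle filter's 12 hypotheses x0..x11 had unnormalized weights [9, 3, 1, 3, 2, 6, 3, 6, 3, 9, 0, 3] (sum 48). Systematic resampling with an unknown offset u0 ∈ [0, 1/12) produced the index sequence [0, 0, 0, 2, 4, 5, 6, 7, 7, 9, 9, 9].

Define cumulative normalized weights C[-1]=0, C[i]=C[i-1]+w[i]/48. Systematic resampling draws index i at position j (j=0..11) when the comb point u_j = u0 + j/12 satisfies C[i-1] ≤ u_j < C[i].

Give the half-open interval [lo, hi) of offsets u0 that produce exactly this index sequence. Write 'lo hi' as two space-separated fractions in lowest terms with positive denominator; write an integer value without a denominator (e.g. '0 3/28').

C = [3/16, 1/4, 13/48, 1/3, 3/8, 1/2, 9/16, 11/16, 3/4, 15/16, 15/16, 1]
j=0 picked index 0: u0 ∈ [0, 3/16)
j=1 picked index 0: u0 ∈ [-1/12, 5/48)
j=2 picked index 0: u0 ∈ [-1/6, 1/48)
j=3 picked index 2: u0 ∈ [0, 1/48)
j=4 picked index 4: u0 ∈ [0, 1/24)
j=5 picked index 5: u0 ∈ [-1/24, 1/12)
j=6 picked index 6: u0 ∈ [0, 1/16)
j=7 picked index 7: u0 ∈ [-1/48, 5/48)
j=8 picked index 7: u0 ∈ [-5/48, 1/48)
j=9 picked index 9: u0 ∈ [0, 3/16)
j=10 picked index 9: u0 ∈ [-1/12, 5/48)
j=11 picked index 9: u0 ∈ [-1/6, 1/48)
intersection: [0, 1/48)

0 1/48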